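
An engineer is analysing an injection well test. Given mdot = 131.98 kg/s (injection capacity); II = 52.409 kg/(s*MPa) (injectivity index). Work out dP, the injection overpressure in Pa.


dP = mdot * 1000 / II
dP = 131.98 * 1000 / 52.409
dP = 2518.270 kPa
Convert: 2518.270 kPa * 1000.0 = 2.5183e+06 Pa
dP = 2.5183e+06 Pa


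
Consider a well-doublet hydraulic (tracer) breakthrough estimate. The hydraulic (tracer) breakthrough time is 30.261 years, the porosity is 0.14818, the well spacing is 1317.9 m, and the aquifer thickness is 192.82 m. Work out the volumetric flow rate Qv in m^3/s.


Qv = pi*hr*phi*L^2 / (3*t_bt*365.25*86400)
Qv = pi*192.82*0.14818*1317.9^2 / (3*30.261*365.25*86400)
Qv = 0.054419 m^3/s


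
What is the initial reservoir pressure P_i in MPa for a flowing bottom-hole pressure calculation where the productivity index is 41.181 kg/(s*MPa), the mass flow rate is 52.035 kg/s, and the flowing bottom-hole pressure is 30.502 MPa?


P_i = P_wf + mdot / PI
P_i = 30.502 + 52.035 / 41.181
P_i = 31.766 MPa


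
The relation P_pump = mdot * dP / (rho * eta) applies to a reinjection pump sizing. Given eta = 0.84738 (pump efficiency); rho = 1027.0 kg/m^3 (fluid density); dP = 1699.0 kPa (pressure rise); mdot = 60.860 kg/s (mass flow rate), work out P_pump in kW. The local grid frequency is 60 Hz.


P_pump = mdot * dP / (rho * eta)
P_pump = 60.860 * 1699.0 / (1027.0 * 0.84738)
P_pump = 118.82 kW


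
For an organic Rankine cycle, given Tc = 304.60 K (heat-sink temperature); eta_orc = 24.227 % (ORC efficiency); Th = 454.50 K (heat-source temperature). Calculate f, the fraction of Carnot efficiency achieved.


f = (eta_orc/100) / (1 - Tc/Th)
f = (24.227/100) / (1 - 304.60/454.50)
f = 0.73457


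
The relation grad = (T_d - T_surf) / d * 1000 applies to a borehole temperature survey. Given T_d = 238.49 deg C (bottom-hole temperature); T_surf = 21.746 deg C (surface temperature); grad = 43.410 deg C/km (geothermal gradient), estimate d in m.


d = (T_d - T_surf) / grad * 1000
d = (238.49 - 21.746) / 43.410 * 1000
d = 4993.0 m


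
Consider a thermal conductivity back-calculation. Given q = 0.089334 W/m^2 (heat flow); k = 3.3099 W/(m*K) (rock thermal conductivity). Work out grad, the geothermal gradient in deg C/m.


grad = q / k * 1000
grad = 0.089334 / 3.3099 * 1000
grad = 26.98994 deg C/km
Convert: 26.98994 deg C/km * 0.001 = 0.026990 deg C/m
grad = 0.026990 deg C/m


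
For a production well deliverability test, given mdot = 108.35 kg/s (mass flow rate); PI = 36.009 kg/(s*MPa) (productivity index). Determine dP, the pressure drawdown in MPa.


dP = mdot * 1000 / PI
dP = 108.35 * 1000 / 36.009
dP = 3008.970 kPa
Convert: 3008.970 kPa * 0.001 = 3.0090 MPa
dP = 3.0090 MPa


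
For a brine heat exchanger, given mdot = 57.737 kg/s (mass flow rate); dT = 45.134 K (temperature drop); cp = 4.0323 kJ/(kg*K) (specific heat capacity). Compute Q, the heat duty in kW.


Q = mdot * cp * dT / 1000
Q = 57.737 * 4.0323 * 45.134 / 1000
Q = 10.50778 MW
Convert: 10.50778 MW * 1000.0 = 10508 kW
Q = 10508 kW


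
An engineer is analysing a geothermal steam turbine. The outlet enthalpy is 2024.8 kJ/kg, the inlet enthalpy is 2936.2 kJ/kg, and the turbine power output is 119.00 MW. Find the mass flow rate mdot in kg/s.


mdot = P * 1000 / (h_in - h_out)
mdot = 119.00 * 1000 / (2936.2 - 2024.8)
mdot = 130.57 kg/s


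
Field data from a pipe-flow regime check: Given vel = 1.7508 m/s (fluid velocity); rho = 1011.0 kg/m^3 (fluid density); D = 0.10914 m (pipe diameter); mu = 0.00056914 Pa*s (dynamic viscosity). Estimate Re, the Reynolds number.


Re = rho * vel * D / mu
Re = 1011.0 * 1.7508 * 0.10914 / 0.00056914
Re = 3.3943e+05


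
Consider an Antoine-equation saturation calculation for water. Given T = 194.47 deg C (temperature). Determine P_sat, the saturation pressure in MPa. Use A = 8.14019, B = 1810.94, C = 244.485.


P_sat = 10^(A - B/(C + T)) / 760 * 0.101325
P_sat = 10^(8.14019 - 1810.94/(244.485 + 194.47)) / 760 * 0.101325
P_sat = 1.3789 MPa


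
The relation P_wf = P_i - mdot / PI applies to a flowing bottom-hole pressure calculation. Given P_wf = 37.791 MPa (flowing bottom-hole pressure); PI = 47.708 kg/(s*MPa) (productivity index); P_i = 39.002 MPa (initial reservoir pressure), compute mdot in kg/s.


mdot = (P_i - P_wf) * PI
mdot = (39.002 - 37.791) * 47.708
mdot = 57.774 kg/s


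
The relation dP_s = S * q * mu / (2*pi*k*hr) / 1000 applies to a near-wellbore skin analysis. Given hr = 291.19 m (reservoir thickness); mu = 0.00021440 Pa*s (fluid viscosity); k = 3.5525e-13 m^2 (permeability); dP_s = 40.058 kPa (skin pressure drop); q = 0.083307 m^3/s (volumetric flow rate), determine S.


S = dP_s * 1000 * 2*pi*k*hr / (q*mu)
S = 40.058 * 1000 * 2*pi*3.5525e-13*291.19 / (0.083307*0.00021440)
S = 1.4577


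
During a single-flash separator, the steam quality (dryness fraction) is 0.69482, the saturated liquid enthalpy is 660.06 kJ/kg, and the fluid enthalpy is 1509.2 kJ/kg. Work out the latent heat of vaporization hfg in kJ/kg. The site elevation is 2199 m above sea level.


hfg = (h - hf) / x
hfg = (1509.2 - 660.06) / 0.69482
hfg = 1222.1 kJ/kg


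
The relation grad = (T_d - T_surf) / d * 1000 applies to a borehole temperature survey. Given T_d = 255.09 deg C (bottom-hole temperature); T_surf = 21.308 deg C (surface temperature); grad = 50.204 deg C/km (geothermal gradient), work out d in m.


d = (T_d - T_surf) / grad * 1000
d = (255.09 - 21.308) / 50.204 * 1000
d = 4656.6 m


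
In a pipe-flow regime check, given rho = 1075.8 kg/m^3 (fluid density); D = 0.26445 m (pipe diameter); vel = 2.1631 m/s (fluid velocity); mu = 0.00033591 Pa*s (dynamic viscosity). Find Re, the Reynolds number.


Re = rho * vel * D / mu
Re = 1075.8 * 2.1631 * 0.26445 / 0.00033591
Re = 1.8320e+06


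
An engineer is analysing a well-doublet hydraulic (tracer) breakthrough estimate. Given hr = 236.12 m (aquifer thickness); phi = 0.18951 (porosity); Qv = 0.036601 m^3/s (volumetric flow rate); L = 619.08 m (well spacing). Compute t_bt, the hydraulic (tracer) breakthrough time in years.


t_bt = pi * hr * phi * L^2 / (3 * Qv) / (365.25*86400)
t_bt = pi * 236.12 * 0.18951 * 619.08^2 / (3 * 0.036601) / (365.25*86400)
t_bt = 15.549 years


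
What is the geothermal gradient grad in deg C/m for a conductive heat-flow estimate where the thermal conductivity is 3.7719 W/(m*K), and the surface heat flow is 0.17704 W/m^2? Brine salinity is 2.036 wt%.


grad = q * 1000 / k
grad = 0.17704 * 1000 / 3.7719
grad = 46.93656 deg C/km
Convert: 46.93656 deg C/km * 0.001 = 0.046937 deg C/m
grad = 0.046937 deg C/m


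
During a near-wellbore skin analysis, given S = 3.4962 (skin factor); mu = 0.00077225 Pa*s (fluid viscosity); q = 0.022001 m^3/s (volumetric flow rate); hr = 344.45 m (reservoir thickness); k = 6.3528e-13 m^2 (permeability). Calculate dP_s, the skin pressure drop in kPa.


dP_s = S * q * mu / (2*pi*k*hr) / 1000
dP_s = 3.4962 * 0.022001 * 0.00077225 / (2*pi*6.3528e-13*344.45) / 1000
dP_s = 43.204 kPa


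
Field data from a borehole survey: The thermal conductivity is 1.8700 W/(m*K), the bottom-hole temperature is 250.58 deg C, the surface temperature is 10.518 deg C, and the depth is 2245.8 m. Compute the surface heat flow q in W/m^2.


Step 1: grad = (T_d - T_surf)/d * 1000 = (250.58 - 10.518)/2245.8 * 1000 = 106.8938 deg C/km
Step 2: q = k * grad / 1000 = 1.87 * 106.8938 / 1000 = 0.19989 W/m^2
q = 0.19989 W/m^2


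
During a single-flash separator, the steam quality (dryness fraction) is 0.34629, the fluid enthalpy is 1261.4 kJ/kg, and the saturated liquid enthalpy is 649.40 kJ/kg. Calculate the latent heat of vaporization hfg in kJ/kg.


hfg = (h - hf) / x
hfg = (1261.4 - 649.40) / 0.34629
hfg = 1767.3 kJ/kg


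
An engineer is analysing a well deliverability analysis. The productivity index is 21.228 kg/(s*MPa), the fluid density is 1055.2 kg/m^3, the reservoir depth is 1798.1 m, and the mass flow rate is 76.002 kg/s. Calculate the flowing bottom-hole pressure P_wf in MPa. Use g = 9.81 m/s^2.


Step 1: P_i = rho*g*h/1e6 = 1055.2*9.81*1798.1/1e6 = 18.61305 MPa
Step 2: P_wf = P_i - mdot/PI = 18.61305 - 76.002/21.228 = 15.033 MPa
P_wf = 15.033 MPa


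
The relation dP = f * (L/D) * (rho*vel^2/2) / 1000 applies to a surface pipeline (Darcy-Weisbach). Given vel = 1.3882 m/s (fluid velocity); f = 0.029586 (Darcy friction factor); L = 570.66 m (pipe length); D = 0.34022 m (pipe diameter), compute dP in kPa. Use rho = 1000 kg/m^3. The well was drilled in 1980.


dP = f * (L/D) * (rho*vel^2/2) / 1000
dP = 0.029586 * (570.66/0.34022) * (1000*1.3882^2/2) / 1000
dP = 47.817 kPa


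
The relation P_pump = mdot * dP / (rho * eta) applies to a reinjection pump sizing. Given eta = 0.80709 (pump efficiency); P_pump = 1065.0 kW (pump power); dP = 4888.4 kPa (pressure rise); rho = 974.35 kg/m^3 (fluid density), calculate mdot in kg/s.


mdot = P_pump * rho * eta / dP
mdot = 1065.0 * 974.35 * 0.80709 / 4888.4
mdot = 171.32 kg/s


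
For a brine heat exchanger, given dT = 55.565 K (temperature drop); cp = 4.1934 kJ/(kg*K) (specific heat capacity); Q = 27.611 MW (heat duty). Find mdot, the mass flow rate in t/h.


mdot = Q * 1000 / (cp * dT)
mdot = 27.611 * 1000 / (4.1934 * 55.565)
mdot = 118.4990 kg/s
Convert: 118.4990 kg/s * 3.6 = 426.60 t/h
mdot = 426.60 t/h


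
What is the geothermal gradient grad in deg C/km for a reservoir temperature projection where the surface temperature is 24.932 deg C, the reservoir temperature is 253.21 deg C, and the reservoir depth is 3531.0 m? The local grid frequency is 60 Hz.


grad = (T_res - T_surf) / d * 1000
grad = (253.21 - 24.932) / 3531.0 * 1000
grad = 64.650 deg C/km


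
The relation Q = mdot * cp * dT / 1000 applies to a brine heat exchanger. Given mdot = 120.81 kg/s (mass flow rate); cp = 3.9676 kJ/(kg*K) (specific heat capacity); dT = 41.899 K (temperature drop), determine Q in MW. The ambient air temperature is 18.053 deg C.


Q = mdot * cp * dT / 1000
Q = 120.81 * 3.9676 * 41.899 / 1000
Q = 20.083 MW


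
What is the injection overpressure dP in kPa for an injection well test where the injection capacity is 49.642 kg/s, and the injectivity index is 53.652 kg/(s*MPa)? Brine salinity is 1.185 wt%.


dP = mdot * 1000 / II
dP = 49.642 * 1000 / 53.652
dP = 925.26 kPa


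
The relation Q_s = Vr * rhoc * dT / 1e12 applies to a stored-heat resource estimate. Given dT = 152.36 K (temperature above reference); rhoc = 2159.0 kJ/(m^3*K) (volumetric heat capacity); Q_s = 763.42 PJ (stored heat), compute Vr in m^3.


Vr = Q_s * 1e12 / (rhoc * dT)
Vr = 763.42 * 1e12 / (2159.0 * 152.36)
Vr = 2.3208e+09 m^3


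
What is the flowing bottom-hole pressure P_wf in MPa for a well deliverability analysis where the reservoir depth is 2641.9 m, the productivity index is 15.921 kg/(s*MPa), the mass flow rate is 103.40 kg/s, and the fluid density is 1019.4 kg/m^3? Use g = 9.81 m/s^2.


Step 1: P_i = rho*g*h/1e6 = 1019.4*9.81*2641.9/1e6 = 26.41983 MPa
Step 2: P_wf = P_i - mdot/PI = 26.41983 - 103.4/15.921 = 19.925 MPa
P_wf = 19.925 MPa


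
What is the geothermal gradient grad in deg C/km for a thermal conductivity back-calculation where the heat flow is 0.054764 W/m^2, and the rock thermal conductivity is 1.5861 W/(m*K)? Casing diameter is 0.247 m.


grad = q / k * 1000
grad = 0.054764 / 1.5861 * 1000
grad = 34.527 deg C/km


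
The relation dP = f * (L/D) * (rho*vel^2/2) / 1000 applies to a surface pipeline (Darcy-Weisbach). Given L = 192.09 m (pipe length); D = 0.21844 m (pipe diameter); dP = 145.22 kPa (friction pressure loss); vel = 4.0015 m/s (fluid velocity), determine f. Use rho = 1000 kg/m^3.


f = dP*1000 / ((L/D)*(rho*vel^2/2))
f = 145.22*1000 / ((192.09/0.21844)*(1000*4.0015^2/2))
f = 0.020627


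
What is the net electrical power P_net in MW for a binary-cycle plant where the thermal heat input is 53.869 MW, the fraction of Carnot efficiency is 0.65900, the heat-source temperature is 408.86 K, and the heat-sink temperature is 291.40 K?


Step 1: eta = (1 - Tc/Th)*f = (1 - 291.4/408.86)*0.659 = 0.1893219
Step 2: P_net = eta * Q_in = 0.1893219 * 53.869 = 10.199 MW
P_net = 10.199 MW


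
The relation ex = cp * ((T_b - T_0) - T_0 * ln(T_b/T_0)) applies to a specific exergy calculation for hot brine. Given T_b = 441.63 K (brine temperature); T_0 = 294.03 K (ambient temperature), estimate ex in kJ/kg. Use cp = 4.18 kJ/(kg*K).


ex = cp * ((T_b - T_0) - T_0 * ln(T_b/T_0))
ex = 4.18 * ((441.63 - 294.03) - 294.03 * ln(441.63/294.03))
ex = 117.00 kJ/kg


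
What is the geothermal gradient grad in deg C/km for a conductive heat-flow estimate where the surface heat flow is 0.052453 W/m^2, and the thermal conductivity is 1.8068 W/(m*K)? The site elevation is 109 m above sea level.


grad = q * 1000 / k
grad = 0.052453 * 1000 / 1.8068
grad = 29.031 deg C/km


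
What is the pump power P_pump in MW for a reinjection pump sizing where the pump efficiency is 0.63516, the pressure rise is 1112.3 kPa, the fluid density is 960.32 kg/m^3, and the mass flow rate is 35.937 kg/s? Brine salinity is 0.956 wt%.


P_pump = mdot * dP / (rho * eta)
P_pump = 35.937 * 1112.3 / (960.32 * 0.63516)
P_pump = 65.53369 kW
Convert: 65.53369 kW * 0.001 = 0.065534 MW
P_pump = 0.065534 MW


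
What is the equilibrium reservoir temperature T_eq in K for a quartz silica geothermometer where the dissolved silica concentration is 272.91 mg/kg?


T_eq = 1309 / (5.19 - log10(SiO2)) - 273.15
T_eq = 1309 / (5.19 - log10(272.91)) - 273.15
T_eq = 202.1620 deg C
Convert to K: 202.1620 + 273.15 = 475.31 K
T_eq = 475.31 K


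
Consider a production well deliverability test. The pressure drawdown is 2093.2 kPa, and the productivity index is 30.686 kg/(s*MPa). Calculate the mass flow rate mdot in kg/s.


mdot = PI * dP / 1000
mdot = 30.686 * 2093.2 / 1000
mdot = 64.232 kg/s


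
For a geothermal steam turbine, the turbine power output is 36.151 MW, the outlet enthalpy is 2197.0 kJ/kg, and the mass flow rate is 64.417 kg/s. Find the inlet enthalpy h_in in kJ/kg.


h_in = h_out + P * 1000 / mdot
h_in = 2197.0 + 36.151 * 1000 / 64.417
h_in = 2758.2 kJ/kg


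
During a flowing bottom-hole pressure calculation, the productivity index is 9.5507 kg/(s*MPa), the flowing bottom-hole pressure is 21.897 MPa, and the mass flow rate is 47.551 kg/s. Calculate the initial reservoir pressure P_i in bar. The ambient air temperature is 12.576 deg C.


P_i = P_wf + mdot / PI
P_i = 21.897 + 47.551 / 9.5507
P_i = 26.87580 MPa
Convert: 26.87580 MPa * 10.0 = 268.76 bar
P_i = 268.76 bar


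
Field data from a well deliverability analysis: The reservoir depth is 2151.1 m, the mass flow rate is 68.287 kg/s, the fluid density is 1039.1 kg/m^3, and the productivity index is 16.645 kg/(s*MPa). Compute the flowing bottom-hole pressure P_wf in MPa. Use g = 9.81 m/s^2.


Step 1: P_i = rho*g*h/1e6 = 1039.1*9.81*2151.1/1e6 = 21.92739 MPa
Step 2: P_wf = P_i - mdot/PI = 21.92739 - 68.287/16.645 = 17.825 MPa
P_wf = 17.825 MPa


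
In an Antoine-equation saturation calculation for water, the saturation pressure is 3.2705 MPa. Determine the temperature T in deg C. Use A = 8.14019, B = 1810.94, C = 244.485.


T = B / (A - log10(P_sat * 760 / 0.101325)) - C
T = 1810.94 / (8.14019 - log10(3.2705 * 760 / 0.101325)) - 244.485
T = 238.37 deg C


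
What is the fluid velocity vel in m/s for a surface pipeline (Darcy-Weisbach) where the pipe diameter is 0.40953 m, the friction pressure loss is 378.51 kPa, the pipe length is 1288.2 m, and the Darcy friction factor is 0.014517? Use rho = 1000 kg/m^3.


vel = sqrt(dP*1000*2*D / (f*L*rho))
vel = sqrt(378.51*1000*2*0.40953 / (0.014517*1288.2*1000))
vel = 4.0716 m/s


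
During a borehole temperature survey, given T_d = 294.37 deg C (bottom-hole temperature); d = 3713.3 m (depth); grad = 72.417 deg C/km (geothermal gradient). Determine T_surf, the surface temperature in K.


T_surf = T_d - grad * d / 1000
T_surf = 294.37 - 72.417 * 3713.3 / 1000
T_surf = 25.46395 deg C
Convert to K: 25.46395 + 273.15 = 298.61 K
T_surf = 298.61 K


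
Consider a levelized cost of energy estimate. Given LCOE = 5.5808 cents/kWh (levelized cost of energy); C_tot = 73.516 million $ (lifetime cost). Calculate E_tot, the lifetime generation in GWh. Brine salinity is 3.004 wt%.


E_tot = C_tot / LCOE * 100
E_tot = 73.516 / 5.5808 * 100
E_tot = 1317.3 GWh


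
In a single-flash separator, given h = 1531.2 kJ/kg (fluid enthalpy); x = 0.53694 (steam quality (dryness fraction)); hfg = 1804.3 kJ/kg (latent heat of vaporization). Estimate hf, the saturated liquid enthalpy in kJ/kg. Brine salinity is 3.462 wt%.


hf = h - x * hfg
hf = 1531.2 - 0.53694 * 1804.3
hf = 562.40 kJ/kg


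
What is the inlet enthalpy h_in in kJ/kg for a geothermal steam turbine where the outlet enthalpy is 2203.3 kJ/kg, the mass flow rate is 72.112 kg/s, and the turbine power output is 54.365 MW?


h_in = h_out + P * 1000 / mdot
h_in = 2203.3 + 54.365 * 1000 / 72.112
h_in = 2957.2 kJ/kg


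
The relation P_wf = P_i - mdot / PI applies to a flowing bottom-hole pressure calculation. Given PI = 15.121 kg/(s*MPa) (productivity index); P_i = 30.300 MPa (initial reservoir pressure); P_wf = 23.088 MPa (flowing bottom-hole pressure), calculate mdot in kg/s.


mdot = (P_i - P_wf) * PI
mdot = (30.300 - 23.088) * 15.121
mdot = 109.05 kg/s


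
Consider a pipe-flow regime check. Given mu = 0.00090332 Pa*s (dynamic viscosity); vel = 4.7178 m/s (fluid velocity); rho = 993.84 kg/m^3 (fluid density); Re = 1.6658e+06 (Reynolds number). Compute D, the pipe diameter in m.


D = Re * mu / (rho * vel)
D = 1.6658e+06 * 0.00090332 / (993.84 * 4.7178)
D = 0.32093 m


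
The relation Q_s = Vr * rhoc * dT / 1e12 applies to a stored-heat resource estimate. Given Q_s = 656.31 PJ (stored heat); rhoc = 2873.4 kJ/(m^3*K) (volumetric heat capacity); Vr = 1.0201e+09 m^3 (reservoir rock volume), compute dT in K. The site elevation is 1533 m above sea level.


dT = Q_s * 1e12 / (Vr * rhoc)
dT = 656.31 * 1e12 / (1.0201e+09 * 2873.4)
dT = 223.91 K


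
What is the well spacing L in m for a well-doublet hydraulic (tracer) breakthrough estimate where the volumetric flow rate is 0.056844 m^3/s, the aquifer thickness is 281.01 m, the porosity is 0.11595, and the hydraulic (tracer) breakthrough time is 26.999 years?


L = sqrt(t_bt*365.25*86400*3*Qv / (pi*hr*phi))
L = sqrt(26.999*365.25*86400*3*0.056844 / (pi*281.01*0.11595))
L = 1191.4 m


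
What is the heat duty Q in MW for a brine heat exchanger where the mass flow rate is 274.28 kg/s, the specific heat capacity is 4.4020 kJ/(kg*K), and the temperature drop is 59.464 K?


Q = mdot * cp * dT / 1000
Q = 274.28 * 4.4020 * 59.464 / 1000
Q = 71.796 MW


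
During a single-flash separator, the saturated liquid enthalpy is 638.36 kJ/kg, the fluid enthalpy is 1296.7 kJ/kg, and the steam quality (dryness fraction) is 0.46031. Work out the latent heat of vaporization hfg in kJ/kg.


hfg = (h - hf) / x
hfg = (1296.7 - 638.36) / 0.46031
hfg = 1430.2 kJ/kg


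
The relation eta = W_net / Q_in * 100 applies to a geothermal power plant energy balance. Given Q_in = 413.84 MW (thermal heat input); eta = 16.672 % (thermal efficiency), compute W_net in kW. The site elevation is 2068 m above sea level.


W_net = eta / 100 * Q_in
W_net = 16.672 / 100 * 413.84
W_net = 68.99540 MW
Convert: 68.99540 MW * 1000.0 = 68995 kW
W_net = 68995 kW


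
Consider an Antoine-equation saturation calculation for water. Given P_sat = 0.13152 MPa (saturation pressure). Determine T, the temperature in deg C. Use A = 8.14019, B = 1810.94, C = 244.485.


T = B / (A - log10(P_sat * 760 / 0.101325)) - C
T = 1810.94 / (8.14019 - log10(0.13152 * 760 / 0.101325)) - 244.485
T = 107.42 deg C


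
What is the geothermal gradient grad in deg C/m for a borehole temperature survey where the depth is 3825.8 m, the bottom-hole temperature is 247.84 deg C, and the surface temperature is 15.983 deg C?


grad = (T_d - T_surf) / d * 1000
grad = (247.84 - 15.983) / 3825.8 * 1000
grad = 60.60353 deg C/km
Convert: 60.60353 deg C/km * 0.001 = 0.060604 deg C/m
grad = 0.060604 deg C/m


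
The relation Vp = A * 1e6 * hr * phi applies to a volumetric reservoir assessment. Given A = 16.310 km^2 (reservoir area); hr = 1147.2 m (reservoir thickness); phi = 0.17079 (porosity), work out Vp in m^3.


Vp = A * 1e6 * hr * phi
Vp = 16.310 * 1e6 * 1147.2 * 0.17079
Vp = 3.1956e+09 m^3


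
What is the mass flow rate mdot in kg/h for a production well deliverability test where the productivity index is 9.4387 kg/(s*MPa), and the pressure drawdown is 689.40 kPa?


mdot = PI * dP / 1000
mdot = 9.4387 * 689.40 / 1000
mdot = 6.507040 kg/s
Convert: 6.507040 kg/s * 3600.0 = 23425 kg/h
mdot = 23425 kg/h


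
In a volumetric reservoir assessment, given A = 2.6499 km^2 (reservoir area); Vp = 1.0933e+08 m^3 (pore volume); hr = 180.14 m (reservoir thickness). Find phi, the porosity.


phi = Vp / (A * 1e6 * hr)
phi = 1.0933e+08 / (2.6499 * 1e6 * 180.14)
phi = 0.22903


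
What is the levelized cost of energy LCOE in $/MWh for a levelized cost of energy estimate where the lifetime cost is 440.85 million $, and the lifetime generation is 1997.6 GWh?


LCOE = C_tot / E_tot * 100
LCOE = 440.85 / 1997.6 * 100
LCOE = 22.06898 cents/kWh
Convert: 22.06898 cents/kWh * 10.0 = 220.69 $/MWh
LCOE = 220.69 $/MWh


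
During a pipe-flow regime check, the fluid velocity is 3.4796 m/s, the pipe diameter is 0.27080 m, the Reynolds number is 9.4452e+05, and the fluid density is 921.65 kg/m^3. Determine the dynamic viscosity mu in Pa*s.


mu = rho * vel * D / Re
mu = 921.65 * 3.4796 * 0.27080 / 9.4452e+05
mu = 0.00091946 Pa*s


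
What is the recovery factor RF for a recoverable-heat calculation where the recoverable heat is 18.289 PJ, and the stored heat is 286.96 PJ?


RF = Q_rec / Q_s
RF = 18.289 / 286.96
RF = 0.063734


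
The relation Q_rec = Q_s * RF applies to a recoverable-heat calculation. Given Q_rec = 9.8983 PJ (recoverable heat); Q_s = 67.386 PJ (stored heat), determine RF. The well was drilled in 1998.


RF = Q_rec / Q_s
RF = 9.8983 / 67.386
RF = 0.14689


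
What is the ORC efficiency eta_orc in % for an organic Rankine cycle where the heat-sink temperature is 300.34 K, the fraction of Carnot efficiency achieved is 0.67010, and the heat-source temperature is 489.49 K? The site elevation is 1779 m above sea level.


eta_orc = (1 - Tc/Th) * f * 100
eta_orc = (1 - 300.34/489.49) * 0.67010 * 100
eta_orc = 25.894 %


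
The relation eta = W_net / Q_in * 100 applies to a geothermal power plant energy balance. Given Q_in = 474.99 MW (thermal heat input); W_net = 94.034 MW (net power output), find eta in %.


eta = W_net / Q_in * 100
eta = 94.034 / 474.99 * 100
eta = 19.797 %


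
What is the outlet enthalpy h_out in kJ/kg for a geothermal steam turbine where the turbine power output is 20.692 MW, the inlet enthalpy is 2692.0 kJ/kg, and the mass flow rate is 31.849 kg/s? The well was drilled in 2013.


h_out = h_in - P * 1000 / mdot
h_out = 2692.0 - 20.692 * 1000 / 31.849
h_out = 2042.3 kJ/kg


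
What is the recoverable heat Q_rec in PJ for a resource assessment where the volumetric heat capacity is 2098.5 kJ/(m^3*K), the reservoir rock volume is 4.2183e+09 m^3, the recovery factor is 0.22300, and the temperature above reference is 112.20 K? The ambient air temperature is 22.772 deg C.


Step 1: Q_s = Vr*rhoc*dT/1e12 = 4.2183e+09*2098.5*112.2/1e12 = 993.2059 PJ
Step 2: Q_rec = Q_s * RF = 993.2059 * 0.223 = 221.48 PJ
Q_rec = 221.48 PJ


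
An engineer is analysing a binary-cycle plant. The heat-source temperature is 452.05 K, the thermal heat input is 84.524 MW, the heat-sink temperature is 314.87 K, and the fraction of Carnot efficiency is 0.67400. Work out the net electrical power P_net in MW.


Step 1: eta = (1 - Tc/Th)*f = (1 - 314.87/452.05)*0.674 = 0.2045334
Step 2: P_net = eta * Q_in = 0.2045334 * 84.524 = 17.288 MW
P_net = 17.288 MW


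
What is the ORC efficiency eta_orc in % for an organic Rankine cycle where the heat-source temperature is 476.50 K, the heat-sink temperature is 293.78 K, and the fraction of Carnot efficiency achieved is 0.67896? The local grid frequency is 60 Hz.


eta_orc = (1 - Tc/Th) * f * 100
eta_orc = (1 - 293.78/476.50) * 0.67896 * 100
eta_orc = 26.036 %


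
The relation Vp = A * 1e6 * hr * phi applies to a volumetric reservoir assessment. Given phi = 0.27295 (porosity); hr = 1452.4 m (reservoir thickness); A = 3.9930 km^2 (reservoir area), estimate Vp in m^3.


Vp = A * 1e6 * hr * phi
Vp = 3.9930 * 1e6 * 1452.4 * 0.27295
Vp = 1.5830e+09 m^3


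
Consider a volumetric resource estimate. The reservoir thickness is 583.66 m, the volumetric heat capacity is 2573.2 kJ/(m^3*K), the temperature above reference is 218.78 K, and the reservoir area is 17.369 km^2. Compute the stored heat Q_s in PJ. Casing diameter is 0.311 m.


Step 1: Vr = A*1e6*hr = 17.369*1e6*583.66 = 1.013759e+10 m^3
Step 2: Q_s = Vr*rhoc*dT/1e12 = 1.013759e+10*2573.2*218.78/1e12 = 5707.1 PJ
Q_s = 5707.1 PJ


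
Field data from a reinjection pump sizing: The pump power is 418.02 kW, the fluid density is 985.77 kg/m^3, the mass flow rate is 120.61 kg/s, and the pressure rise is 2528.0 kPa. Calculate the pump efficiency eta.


eta = mdot * dP / (rho * P_pump)
eta = 120.61 * 2528.0 / (985.77 * 418.02)
eta = 0.73993


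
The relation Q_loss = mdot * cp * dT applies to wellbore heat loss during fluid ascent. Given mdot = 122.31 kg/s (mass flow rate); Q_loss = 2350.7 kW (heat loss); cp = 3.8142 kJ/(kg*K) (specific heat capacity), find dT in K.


dT = Q_loss / (mdot * cp)
dT = 2350.7 / (122.31 * 3.8142)
dT = 5.0389 K


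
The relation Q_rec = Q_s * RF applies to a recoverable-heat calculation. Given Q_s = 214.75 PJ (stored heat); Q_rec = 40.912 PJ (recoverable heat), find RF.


RF = Q_rec / Q_s
RF = 40.912 / 214.75
RF = 0.19051


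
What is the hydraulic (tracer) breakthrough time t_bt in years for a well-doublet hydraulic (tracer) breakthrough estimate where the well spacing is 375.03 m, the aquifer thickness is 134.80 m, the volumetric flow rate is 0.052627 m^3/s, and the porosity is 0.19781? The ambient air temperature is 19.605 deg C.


t_bt = pi * hr * phi * L^2 / (3 * Qv) / (365.25*86400)
t_bt = pi * 134.80 * 0.19781 * 375.03^2 / (3 * 0.052627) / (365.25*86400)
t_bt = 2.3648 years


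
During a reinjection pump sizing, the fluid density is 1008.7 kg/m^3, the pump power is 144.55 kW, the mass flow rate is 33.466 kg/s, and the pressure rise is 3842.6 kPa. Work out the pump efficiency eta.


eta = mdot * dP / (rho * P_pump)
eta = 33.466 * 3842.6 / (1008.7 * 144.55)
eta = 0.88196


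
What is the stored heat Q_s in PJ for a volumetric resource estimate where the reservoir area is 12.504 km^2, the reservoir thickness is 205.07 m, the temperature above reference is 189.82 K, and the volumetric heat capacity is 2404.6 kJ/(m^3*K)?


Step 1: Vr = A*1e6*hr = 12.504*1e6*205.07 = 2.564195e+09 m^3
Step 2: Q_s = Vr*rhoc*dT/1e12 = 2.564195e+09*2404.6*189.82/1e12 = 1170.4 PJ
Q_s = 1170.4 PJ


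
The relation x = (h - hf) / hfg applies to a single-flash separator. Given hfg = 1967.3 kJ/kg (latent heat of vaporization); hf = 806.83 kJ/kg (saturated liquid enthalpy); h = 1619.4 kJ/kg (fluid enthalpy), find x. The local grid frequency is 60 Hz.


x = (h - hf) / hfg
x = (1619.4 - 806.83) / 1967.3
x = 0.41304


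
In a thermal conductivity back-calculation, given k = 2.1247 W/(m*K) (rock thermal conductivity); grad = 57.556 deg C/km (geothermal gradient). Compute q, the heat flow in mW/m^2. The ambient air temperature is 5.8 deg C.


q = k * grad / 1000
q = 2.1247 * 57.556 / 1000
q = 0.1222892 W/m^2
Convert: 0.1222892 W/m^2 * 1000.0 = 122.29 mW/m^2
q = 122.29 mW/m^2


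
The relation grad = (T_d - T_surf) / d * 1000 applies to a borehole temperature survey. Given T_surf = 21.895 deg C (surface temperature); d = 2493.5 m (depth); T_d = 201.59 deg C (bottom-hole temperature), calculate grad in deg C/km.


grad = (T_d - T_surf) / d * 1000
grad = (201.59 - 21.895) / 2493.5 * 1000
grad = 72.065 deg C/km


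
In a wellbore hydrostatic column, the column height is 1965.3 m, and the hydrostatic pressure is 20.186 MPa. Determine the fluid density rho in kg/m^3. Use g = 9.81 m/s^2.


rho = P * 1e6 / (g * h)
rho = 20.186 * 1e6 / (9.81 * 1965.3)
rho = 1047.0 kg/m^3


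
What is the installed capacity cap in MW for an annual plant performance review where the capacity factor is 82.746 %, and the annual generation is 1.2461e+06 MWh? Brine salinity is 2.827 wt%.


cap = E_a / (CF/100 * 8760)
cap = 1.2461e+06 / (82.746/100 * 8760)
cap = 171.91 MW


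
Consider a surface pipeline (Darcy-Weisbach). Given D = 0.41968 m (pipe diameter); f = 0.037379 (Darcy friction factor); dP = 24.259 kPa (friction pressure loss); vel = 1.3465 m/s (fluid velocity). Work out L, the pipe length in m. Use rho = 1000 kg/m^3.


L = dP*1000*D / (f*rho*vel^2/2)
L = 24.259*1000*0.41968 / (0.037379*1000*1.3465^2/2)
L = 300.46 m


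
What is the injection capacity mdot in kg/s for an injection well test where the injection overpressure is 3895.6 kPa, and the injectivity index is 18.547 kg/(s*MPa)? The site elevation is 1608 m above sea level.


mdot = II * dP / 1000
mdot = 18.547 * 3895.6 / 1000
mdot = 72.252 kg/s


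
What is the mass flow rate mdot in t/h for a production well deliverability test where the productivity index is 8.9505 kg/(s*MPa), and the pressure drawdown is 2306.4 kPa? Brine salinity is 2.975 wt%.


mdot = PI * dP / 1000
mdot = 8.9505 * 2306.4 / 1000
mdot = 20.64343 kg/s
Convert: 20.64343 kg/s * 3.6 = 74.316 t/h
mdot = 74.316 t/h


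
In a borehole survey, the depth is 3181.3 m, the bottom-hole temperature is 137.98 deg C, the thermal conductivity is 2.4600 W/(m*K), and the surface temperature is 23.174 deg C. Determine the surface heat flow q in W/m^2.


Step 1: grad = (T_d - T_surf)/d * 1000 = (137.98 - 23.174)/3181.3 * 1000 = 36.08776 deg C/km
Step 2: q = k * grad / 1000 = 2.46 * 36.08776 / 1000 = 0.088776 W/m^2
q = 0.088776 W/m^2


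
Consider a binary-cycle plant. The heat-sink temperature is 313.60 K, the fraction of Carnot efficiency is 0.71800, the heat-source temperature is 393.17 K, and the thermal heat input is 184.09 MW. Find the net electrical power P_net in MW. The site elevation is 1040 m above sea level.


Step 1: eta = (1 - Tc/Th)*f = (1 - 313.6/393.17)*0.718 = 0.1453093
Step 2: P_net = eta * Q_in = 0.1453093 * 184.09 = 26.750 MW
P_net = 26.750 MW


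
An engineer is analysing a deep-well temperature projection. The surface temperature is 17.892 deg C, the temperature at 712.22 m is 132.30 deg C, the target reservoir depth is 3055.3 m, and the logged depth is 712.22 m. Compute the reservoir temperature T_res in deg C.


Step 1: grad = (T_d1 - T_surf)/d1 * 1000 = (132.3 - 17.892)/712.22 * 1000 = 160.6358 deg C/km
Step 2: T_res = T_surf + grad*d2/1000 = 17.892 + 160.6358*3055.3/1000 = 508.68 deg C
T_res = 508.68 deg C


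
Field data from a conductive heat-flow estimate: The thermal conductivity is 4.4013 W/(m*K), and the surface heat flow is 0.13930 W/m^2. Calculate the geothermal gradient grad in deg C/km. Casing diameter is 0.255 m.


grad = q * 1000 / k
grad = 0.13930 * 1000 / 4.4013
grad = 31.650 deg C/km


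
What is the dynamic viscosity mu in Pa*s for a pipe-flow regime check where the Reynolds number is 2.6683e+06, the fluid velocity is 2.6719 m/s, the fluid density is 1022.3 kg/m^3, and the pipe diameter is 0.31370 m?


mu = rho * vel * D / Re
mu = 1022.3 * 2.6719 * 0.31370 / 2.6683e+06
mu = 0.00032113 Pa*s


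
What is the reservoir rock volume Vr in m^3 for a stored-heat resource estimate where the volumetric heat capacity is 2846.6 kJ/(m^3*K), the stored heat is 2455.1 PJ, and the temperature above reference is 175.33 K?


Vr = Q_s * 1e12 / (rhoc * dT)
Vr = 2455.1 * 1e12 / (2846.6 * 175.33)
Vr = 4.9191e+09 m^3


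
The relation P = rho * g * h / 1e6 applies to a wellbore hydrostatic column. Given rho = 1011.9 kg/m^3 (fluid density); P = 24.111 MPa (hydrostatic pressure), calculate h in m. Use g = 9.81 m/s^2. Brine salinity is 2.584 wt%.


h = P * 1e6 / (g * rho)
h = 24.111 * 1e6 / (9.81 * 1011.9)
h = 2428.9 m


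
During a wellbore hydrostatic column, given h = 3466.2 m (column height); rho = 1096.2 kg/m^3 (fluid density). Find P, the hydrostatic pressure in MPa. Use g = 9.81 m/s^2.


P = rho * g * h / 1e6
P = 1096.2 * 9.81 * 3466.2 / 1e6
P = 37.275 MPa


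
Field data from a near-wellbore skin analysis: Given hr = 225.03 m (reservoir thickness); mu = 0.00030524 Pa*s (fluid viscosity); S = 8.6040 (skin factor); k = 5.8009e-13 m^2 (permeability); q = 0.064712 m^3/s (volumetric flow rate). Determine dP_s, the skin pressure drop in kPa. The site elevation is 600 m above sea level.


dP_s = S * q * mu / (2*pi*k*hr) / 1000
dP_s = 8.6040 * 0.064712 * 0.00030524 / (2*pi*5.8009e-13*225.03) / 1000
dP_s = 207.21 kPa


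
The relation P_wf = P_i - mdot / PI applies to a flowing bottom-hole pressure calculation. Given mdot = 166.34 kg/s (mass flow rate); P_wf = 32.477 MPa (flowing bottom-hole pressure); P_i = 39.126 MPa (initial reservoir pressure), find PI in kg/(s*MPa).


PI = mdot / (P_i - P_wf)
PI = 166.34 / (39.126 - 32.477)
PI = 25.017 kg/(s*MPa)


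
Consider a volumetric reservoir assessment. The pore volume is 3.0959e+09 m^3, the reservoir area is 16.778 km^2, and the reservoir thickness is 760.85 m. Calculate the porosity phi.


phi = Vp / (A * 1e6 * hr)
phi = 3.0959e+09 / (16.778 * 1e6 * 760.85)
phi = 0.24252


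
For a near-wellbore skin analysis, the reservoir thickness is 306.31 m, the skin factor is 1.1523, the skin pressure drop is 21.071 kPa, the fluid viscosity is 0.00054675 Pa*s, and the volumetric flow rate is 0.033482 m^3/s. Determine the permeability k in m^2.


k = S*q*mu / (2*pi*dP_s*1000*hr)
k = 1.1523*0.033482*0.00054675 / (2*pi*21.071*1000*306.31)
k = 5.2016e-13 m^2


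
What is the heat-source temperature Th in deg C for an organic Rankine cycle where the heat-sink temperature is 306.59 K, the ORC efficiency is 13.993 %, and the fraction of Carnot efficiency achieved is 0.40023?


Th = Tc / (1 - (eta_orc/100)/f)
Th = 306.59 / (1 - (13.993/100)/0.40023)
Th = 471.4042 K
Convert to deg C: 471.4042 - 273.15 = 198.25 deg C
Th = 198.25 deg C


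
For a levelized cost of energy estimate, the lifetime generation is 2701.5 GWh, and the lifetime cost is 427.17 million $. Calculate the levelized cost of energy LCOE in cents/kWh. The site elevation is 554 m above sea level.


LCOE = C_tot / E_tot * 100
LCOE = 427.17 / 2701.5 * 100
LCOE = 15.812 cents/kWh


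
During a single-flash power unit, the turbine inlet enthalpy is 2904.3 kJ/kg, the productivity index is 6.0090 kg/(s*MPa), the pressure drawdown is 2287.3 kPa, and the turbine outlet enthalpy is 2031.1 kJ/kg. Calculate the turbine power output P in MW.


Step 1: mdot = PI * dP / 1000 = 6.009 * 2287.3 / 1000 = 13.74439 kg/s
Step 2: P = mdot*(h_in - h_out)/1000 = 13.74439*(2904.3 - 2031.1)/1000 = 12.002 MW
P = 12.002 MW


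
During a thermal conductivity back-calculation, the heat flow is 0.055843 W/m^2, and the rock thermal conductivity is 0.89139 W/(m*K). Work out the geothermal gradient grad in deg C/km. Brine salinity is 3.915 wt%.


grad = q / k * 1000
grad = 0.055843 / 0.89139 * 1000
grad = 62.647 deg C/km


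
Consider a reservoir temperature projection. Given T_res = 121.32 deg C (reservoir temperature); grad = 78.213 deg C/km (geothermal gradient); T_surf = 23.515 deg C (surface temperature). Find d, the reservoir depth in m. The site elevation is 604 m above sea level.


d = (T_res - T_surf) / grad * 1000
d = (121.32 - 23.515) / 78.213 * 1000
d = 1250.5 m


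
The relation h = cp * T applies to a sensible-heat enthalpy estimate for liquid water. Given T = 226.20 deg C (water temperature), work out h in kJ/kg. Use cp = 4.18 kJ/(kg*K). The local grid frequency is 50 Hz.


h = cp * T
h = 4.18 * 226.20
h = 945.52 kJ/kg


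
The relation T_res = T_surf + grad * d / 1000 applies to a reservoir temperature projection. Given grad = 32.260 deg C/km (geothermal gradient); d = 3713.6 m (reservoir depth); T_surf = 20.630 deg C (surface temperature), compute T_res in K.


T_res = T_surf + grad * d / 1000
T_res = 20.630 + 32.260 * 3713.6 / 1000
T_res = 140.4307 deg C
Convert to K: 140.4307 + 273.15 = 413.58 K
T_res = 413.58 K


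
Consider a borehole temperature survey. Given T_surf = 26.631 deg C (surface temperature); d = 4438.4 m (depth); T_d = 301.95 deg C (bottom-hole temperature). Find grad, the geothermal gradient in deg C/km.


grad = (T_d - T_surf) / d * 1000
grad = (301.95 - 26.631) / 4438.4 * 1000
grad = 62.031 deg C/km


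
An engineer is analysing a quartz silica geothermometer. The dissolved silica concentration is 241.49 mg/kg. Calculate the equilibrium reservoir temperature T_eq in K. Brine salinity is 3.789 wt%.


T_eq = 1309 / (5.19 - log10(SiO2)) - 273.15
T_eq = 1309 / (5.19 - log10(241.49)) - 273.15
T_eq = 193.1674 deg C
Convert to K: 193.1674 + 273.15 = 466.32 K
T_eq = 466.32 K


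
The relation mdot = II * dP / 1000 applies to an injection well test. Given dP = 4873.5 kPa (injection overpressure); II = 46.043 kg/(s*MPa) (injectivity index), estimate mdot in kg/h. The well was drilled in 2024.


mdot = II * dP / 1000
mdot = 46.043 * 4873.5 / 1000
mdot = 224.3906 kg/s
Convert: 224.3906 kg/s * 3600.0 = 8.0781e+05 kg/h
mdot = 8.0781e+05 kg/h


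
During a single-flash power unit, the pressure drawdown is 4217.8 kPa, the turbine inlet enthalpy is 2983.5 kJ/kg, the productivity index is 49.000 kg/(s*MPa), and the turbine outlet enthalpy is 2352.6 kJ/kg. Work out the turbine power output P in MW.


Step 1: mdot = PI * dP / 1000 = 49.0 * 4217.8 / 1000 = 206.6722 kg/s
Step 2: P = mdot*(h_in - h_out)/1000 = 206.6722*(2983.5 - 2352.6)/1000 = 130.39 MW
P = 130.39 MW


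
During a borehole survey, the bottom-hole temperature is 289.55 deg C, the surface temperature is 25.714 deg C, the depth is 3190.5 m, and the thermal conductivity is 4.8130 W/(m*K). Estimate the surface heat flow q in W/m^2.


Step 1: grad = (T_d - T_surf)/d * 1000 = (289.55 - 25.714)/3190.5 * 1000 = 82.69425 deg C/km
Step 2: q = k * grad / 1000 = 4.813 * 82.69425 / 1000 = 0.39801 W/m^2
q = 0.39801 W/m^2


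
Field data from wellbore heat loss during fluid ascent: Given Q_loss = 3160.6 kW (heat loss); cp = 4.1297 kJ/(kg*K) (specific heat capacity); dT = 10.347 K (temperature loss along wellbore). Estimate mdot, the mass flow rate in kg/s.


mdot = Q_loss / (cp * dT)
mdot = 3160.6 / (4.1297 * 10.347)
mdot = 73.967 kg/s


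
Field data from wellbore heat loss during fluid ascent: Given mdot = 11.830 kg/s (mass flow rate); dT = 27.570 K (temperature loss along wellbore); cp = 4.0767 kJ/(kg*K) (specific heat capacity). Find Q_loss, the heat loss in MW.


Q_loss = mdot * cp * dT
Q_loss = 11.830 * 4.0767 * 27.570
Q_loss = 1329.628 kW
Convert: 1329.628 kW * 0.001 = 1.3296 MW
Q_loss = 1.3296 MW


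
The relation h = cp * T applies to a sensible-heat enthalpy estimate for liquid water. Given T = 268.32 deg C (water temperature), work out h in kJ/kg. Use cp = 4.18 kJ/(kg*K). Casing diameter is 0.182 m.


h = cp * T
h = 4.18 * 268.32
h = 1121.6 kJ/kg


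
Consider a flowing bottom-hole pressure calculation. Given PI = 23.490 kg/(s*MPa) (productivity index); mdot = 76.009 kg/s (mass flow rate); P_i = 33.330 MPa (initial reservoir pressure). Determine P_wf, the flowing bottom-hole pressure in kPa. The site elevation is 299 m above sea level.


P_wf = P_i - mdot / PI
P_wf = 33.330 - 76.009 / 23.490
P_wf = 30.09420 MPa
Convert: 30.09420 MPa * 1000.0 = 30094 kPa
P_wf = 30094 kPa


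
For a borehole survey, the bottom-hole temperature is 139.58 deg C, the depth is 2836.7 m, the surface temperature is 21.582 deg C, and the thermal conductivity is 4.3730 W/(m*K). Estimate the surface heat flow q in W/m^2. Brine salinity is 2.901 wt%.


Step 1: grad = (T_d - T_surf)/d * 1000 = (139.58 - 21.582)/2836.7 * 1000 = 41.59693 deg C/km
Step 2: q = k * grad / 1000 = 4.373 * 41.59693 / 1000 = 0.18190 W/m^2
q = 0.18190 W/m^2
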